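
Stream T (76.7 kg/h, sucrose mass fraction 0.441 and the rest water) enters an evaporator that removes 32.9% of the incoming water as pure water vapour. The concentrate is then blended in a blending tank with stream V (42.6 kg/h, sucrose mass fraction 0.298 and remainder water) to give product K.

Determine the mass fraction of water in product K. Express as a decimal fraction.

0.558

Vapour removed = 0.329×0.559×76.7 = 14.106 kg/h; concentrate = 62.594 kg/h.
water reaching the mixer = 28.769 (from concentrate) + 42.6×0.702 = 58.675 kg/h.
Product flow = 62.594 + 42.6 = 105.19 kg/h; water fraction = 0.558.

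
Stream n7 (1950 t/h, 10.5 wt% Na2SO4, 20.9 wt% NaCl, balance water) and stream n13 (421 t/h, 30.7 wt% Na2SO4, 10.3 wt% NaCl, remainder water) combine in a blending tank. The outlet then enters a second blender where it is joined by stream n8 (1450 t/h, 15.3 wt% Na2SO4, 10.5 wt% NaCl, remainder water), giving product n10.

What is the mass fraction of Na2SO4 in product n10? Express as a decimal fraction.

0.145

Overall, product flow = 3821 t/h.
Na2SO4 in = 1950×0.105 + 421×0.307 + 1450×0.153 = 555.85 t/h.
Na2SO4 fraction in n10 = 0.145.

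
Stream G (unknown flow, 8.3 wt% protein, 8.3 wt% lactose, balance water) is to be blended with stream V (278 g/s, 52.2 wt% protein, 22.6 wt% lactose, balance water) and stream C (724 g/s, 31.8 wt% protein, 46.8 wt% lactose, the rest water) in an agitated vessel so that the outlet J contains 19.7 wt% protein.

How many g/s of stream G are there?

Let G be the unknown flow. Total out = 1002 + G.
protein balance: 375.35 + 0.083·G = 0.197·(1002 + G)
(0.083 − 0.197)·G = 0.197×1002 − 375.35 = -177.95
G = -177.95 / -0.114 = 1561 g/s

1561 g/s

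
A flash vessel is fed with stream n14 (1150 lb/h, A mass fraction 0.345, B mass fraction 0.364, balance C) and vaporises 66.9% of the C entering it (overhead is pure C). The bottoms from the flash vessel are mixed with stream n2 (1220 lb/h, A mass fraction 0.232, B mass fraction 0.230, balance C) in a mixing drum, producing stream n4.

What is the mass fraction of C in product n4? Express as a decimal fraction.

0.357

Vapour removed = 0.669×0.291×1150 = 223.88 lb/h; concentrate = 926.12 lb/h.
C reaching the mixer = 110.77 (from concentrate) + 1220×0.538 = 767.13 lb/h.
Product flow = 926.12 + 1220 = 2146.1 lb/h; C fraction = 0.357.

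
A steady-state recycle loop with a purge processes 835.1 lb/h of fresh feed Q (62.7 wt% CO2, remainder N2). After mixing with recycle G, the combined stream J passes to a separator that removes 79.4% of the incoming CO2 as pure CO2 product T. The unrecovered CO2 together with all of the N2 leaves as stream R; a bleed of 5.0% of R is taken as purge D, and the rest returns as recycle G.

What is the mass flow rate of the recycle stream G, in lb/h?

N2 enters only via Q and leaves only via the purge: 835.1×0.373 = 0.050×(N2 in R), and the separator passes all N2, so N2 in J = N2 in R = 6229.8 lb/h.
CO2 in J: m_A = 835.1×0.627 + (1−0.050)·(1−0.794)·m_A, so m_A = 523.61/0.8043 = 651.01 lb/h.
R = (1−0.794)×651.01 + 6229.8 = 6364 lb/h.
Recycle G = (1−0.050)×6364 = 6045.8 lb/h.

6046 lb/h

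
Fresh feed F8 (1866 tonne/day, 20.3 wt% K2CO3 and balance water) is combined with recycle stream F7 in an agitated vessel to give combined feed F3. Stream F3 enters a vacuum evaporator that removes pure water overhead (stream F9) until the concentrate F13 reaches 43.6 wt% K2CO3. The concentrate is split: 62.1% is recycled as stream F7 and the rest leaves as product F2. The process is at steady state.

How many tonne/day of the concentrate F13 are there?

2292 tonne/day

Overall K2CO3 balance (none leaves overhead): K2CO3 in fresh feed = K2CO3 in product, i.e. 1866×0.203 = (1−0.621)·F13·0.436.
F13 = 378.8/(0.436×0.379) = 2292.4 tonne/day.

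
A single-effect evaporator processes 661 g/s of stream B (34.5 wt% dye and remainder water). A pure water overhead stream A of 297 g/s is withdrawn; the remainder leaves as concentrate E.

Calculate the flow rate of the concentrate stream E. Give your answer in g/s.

Concentrate = 661 − 297 = 364 g/s.

364 g/s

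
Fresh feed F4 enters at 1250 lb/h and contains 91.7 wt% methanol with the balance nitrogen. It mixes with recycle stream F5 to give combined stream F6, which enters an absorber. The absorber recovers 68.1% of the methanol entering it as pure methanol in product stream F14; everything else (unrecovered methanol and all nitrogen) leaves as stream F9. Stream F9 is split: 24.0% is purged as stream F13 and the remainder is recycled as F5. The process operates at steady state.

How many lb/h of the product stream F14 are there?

methanol in F6: m_A = 1250×0.917 + (1−0.240)·(1−0.681)·m_A, so m_A = 1146.2/0.7576 = 1513.1 lb/h.
Product F14 = 0.681×1513.1 = 1030.4 lb/h.

1030 lb/h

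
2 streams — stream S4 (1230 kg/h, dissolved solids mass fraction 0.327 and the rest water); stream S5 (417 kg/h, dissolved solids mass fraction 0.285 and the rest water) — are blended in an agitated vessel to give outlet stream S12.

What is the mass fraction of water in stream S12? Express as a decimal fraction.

Total flow out = 1230 + 417 = 1647 kg/h.
water in = 1230×0.673 + 417×0.715 = 1125.9 kg/h.
water mass fraction in S12 = 1125.9/1647 = 0.684.

0.684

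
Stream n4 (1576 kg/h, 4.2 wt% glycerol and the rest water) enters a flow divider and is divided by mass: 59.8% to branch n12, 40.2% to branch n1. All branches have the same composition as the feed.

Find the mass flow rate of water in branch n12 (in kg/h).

Branch n12 total = 0.598×1576 = 942.45 kg/h.
water in n12 = 0.958×942.45 = 902.87 kg/h.

902.9 kg/h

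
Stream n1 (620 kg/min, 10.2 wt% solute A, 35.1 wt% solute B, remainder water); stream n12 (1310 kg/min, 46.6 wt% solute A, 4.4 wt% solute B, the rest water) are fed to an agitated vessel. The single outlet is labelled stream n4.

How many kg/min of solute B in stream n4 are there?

solute B out = solute B in = 620×0.351 + 1310×0.044 = 275.26 kg/min.

275.3 kg/min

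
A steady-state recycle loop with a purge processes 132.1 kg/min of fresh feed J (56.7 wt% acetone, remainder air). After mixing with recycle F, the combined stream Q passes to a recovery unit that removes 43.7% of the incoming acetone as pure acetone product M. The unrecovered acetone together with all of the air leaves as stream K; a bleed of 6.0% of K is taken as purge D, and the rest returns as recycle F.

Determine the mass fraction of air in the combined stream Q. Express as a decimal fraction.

air enters only via J and leaves only via the purge: 132.1×0.433 = 0.060×(air in K), and the recovery unit passes all air, so air in Q = air in K = 953.32 kg/min.
acetone in Q: m_A = 132.1×0.567 + (1−0.060)·(1−0.437)·m_A, so m_A = 74.901/0.4708 = 159.1 kg/min.
Q = 159.1 + 953.32 = 1112.4 kg/min.
air fraction in Q = 953.32/1112.4 = 0.8570.

0.8570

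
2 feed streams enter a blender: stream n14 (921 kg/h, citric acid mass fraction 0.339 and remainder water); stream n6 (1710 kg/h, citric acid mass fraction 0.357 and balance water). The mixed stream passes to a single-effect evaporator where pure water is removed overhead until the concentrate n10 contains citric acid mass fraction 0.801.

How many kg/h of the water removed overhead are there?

1479 kg/h

citric acid entering = 921×0.339 + 1710×0.357 = 922.69 kg/h.
All citric acid reports to n10, so n10 = 922.69/0.801 = 1151.9 kg/h.
Total feed = 2631 kg/h; overhead = 2631 − 1151.9 = 1479.1 kg/h.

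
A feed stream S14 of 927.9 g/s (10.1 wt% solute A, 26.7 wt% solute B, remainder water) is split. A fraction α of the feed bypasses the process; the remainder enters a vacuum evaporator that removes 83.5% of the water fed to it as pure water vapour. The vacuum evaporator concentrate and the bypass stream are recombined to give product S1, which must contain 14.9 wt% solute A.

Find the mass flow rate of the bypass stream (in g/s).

361.5 g/s

All 927.9×0.101 = 93.718 g/s of solute A reaches S1, so S1 = 93.718/0.149 = 628.98 g/s and vapour = 298.92 g/s.
The evaporator receives (1−α)·927.9 of feed at 0.632 water and removes 0.835 of that water:
0.835×0.632×(1−α)×927.9 = 298.92
(1−α) = 298.92/489.67 = 0.6105;  α = 0.3895.
Bypass flow = 0.3895×927.9 = 361.46 g/s.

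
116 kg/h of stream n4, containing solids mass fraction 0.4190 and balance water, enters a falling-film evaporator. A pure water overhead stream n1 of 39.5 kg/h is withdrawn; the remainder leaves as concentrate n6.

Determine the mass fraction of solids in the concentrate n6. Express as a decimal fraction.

solids is not removed: 116×0.419 = 48.604 kg/h of solids enters n6.
Concentrate = 116 − 39.5 = 76.5 kg/h.
Mass fraction = 48.604/76.5 = 0.6353.

0.6353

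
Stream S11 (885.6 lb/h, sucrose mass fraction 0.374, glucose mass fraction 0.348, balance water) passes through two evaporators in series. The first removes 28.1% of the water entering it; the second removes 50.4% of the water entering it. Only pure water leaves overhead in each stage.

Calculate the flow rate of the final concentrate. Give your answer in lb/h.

727.2 lb/h

water in feed = 885.6×0.278 = 246.2 lb/h.
After stage 1: water left = (1−0.281)×246.2 = 177.02; stream total = 816.42 lb/h.
After stage 2: water left = (1−0.504)×177.02 = 87.8; final concentrate = 727.2 lb/h.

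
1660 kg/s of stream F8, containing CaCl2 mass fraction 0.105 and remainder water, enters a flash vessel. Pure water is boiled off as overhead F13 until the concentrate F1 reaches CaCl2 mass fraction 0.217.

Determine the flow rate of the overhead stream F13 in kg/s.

CaCl2 is conserved: 1660×0.105 = 174.3 kg/s all reports to the concentrate.
Concentrate = 174.3/(target fraction) = 803.23 kg/s.
Overhead = 1660 − 803.23 = 856.77 kg/s.

856.8 kg/s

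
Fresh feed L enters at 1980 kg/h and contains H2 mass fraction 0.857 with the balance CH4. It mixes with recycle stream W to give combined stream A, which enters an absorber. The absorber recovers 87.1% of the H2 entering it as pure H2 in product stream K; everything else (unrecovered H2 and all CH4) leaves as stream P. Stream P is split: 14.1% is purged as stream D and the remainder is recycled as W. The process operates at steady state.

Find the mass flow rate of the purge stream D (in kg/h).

317.9 kg/h

CH4 enters only via L and leaves only via the purge: 1980×0.143 = 0.141×(CH4 in P), and the absorber passes all CH4, so CH4 in A = CH4 in P = 2008.1 kg/h.
H2 in A: m_A = 1980×0.857 + (1−0.141)·(1−0.871)·m_A, so m_A = 1696.9/0.8892 = 1908.3 kg/h.
P = (1−0.871)×1908.3 + 2008.1 = 2254.3 kg/h.
Purge D = 0.141×2254.3 = 317.85 kg/h.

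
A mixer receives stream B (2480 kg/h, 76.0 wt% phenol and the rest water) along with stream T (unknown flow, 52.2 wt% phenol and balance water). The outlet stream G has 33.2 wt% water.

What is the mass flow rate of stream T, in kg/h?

Let T be the unknown flow. Total out = 2480 + T.
water balance: 595.2 + 0.478·T = 0.332·(2480 + T)
(0.478 − 0.332)·T = 0.332×2480 − 595.2 = 228.16
T = 228.16 / 0.146 = 1562.7 kg/h

1563 kg/h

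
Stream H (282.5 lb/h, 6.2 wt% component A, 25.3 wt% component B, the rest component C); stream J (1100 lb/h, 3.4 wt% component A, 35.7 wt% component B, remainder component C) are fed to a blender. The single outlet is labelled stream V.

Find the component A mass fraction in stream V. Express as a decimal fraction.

Total flow out = 282.5 + 1100 = 1382.5 lb/h.
component A in = 282.5×0.062 + 1100×0.034 = 54.915 lb/h.
component A mass fraction in V = 54.915/1382.5 = 0.040.

0.040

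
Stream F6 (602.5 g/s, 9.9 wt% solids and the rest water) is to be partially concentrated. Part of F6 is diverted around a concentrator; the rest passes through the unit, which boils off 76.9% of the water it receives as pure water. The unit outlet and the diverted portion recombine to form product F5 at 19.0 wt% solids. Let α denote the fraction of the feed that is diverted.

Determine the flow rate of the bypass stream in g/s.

186 g/s

All 602.5×0.099 = 59.648 g/s of solids reaches F5, so F5 = 59.648/0.190 = 313.93 g/s and vapour = 288.57 g/s.
The evaporator receives (1−α)·602.5 of feed at 0.901 water and removes 0.769 of that water:
0.769×0.901×(1−α)×602.5 = 288.57
(1−α) = 288.57/417.45 = 0.6913;  α = 0.3087.
Bypass flow = 0.3087×602.5 = 186.02 g/s.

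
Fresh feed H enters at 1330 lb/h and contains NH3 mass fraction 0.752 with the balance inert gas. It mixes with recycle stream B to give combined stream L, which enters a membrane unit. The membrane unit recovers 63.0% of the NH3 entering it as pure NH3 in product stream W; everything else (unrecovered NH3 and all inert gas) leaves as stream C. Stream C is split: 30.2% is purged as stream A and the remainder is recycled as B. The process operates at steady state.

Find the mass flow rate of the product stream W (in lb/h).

849.5 lb/h

NH3 in L: m_A = 1330×0.752 + (1−0.302)·(1−0.630)·m_A, so m_A = 1000.2/0.7417 = 1348.4 lb/h.
Product W = 0.630×1348.4 = 849.49 lb/h.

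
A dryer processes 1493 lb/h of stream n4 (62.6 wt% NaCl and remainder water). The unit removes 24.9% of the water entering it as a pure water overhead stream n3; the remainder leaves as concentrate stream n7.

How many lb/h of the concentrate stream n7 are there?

1354 lb/h

water entering = 1493×0.374 = 558.38 lb/h; overhead removed = 0.249×558.38 = 139.04 lb/h.
Concentrate = 1493 − 139.04 = 1354 lb/h.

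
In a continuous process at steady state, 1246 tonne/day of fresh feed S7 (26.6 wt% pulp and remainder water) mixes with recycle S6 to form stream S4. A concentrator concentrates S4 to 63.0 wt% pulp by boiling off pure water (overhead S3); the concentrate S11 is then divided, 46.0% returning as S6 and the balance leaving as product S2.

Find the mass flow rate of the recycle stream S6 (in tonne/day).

Overall pulp balance (none leaves overhead): pulp in fresh feed = pulp in product, i.e. 1246×0.266 = (1−0.460)·S11·0.630.
S11 = 331.44/(0.630×0.540) = 974.24 tonne/day.
Recycle S6 = 0.460×974.24 = 448.15 tonne/day.

448.1 tonne/day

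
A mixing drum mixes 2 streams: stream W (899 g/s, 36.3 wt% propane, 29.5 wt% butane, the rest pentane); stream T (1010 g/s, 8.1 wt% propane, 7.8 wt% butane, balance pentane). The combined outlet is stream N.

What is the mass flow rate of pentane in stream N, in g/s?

pentane out = pentane in = 899×0.342 + 1010×0.841 = 1156.9 g/s.

1157 g/s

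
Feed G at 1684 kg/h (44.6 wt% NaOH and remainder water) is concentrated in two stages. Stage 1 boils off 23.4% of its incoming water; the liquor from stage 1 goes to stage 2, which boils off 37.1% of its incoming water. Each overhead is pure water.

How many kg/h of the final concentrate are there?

water in feed = 1684×0.554 = 932.94 kg/h.
After stage 1: water left = (1−0.234)×932.94 = 714.63; stream total = 1465.7 kg/h.
After stage 2: water left = (1−0.371)×714.63 = 449.5; final concentrate = 1200.6 kg/h.

1201 kg/h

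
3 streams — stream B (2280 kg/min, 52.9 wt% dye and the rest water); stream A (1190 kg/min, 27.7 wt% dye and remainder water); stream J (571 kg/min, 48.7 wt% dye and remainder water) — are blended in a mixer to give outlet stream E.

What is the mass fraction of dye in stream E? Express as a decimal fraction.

Total flow out = 2280 + 1190 + 571 = 4041 kg/min.
dye in = 2280×0.529 + 1190×0.277 + 571×0.487 = 1813.8 kg/min.
dye mass fraction in E = 1813.8/4041 = 0.4489.

0.4489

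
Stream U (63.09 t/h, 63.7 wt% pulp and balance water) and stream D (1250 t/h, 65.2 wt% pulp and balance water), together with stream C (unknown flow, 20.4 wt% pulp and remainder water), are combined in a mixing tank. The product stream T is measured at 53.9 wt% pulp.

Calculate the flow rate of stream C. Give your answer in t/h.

Let C be the unknown flow. Total out = 1313.1 + C.
pulp balance: 855.19 + 0.204·C = 0.539·(1313.1 + C)
(0.204 − 0.539)·C = 0.539×1313.1 − 855.19 = -147.43
C = -147.43 / -0.335 = 440.1 t/h

440.1 t/h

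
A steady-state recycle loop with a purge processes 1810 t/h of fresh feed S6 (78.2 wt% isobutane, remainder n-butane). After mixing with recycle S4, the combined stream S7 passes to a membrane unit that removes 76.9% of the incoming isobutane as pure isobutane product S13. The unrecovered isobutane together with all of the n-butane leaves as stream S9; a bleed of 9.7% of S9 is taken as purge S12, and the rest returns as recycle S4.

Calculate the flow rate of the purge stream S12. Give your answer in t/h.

434.7 t/h

n-butane enters only via S6 and leaves only via the purge: 1810×0.218 = 0.097×(n-butane in S9), and the membrane unit passes all n-butane, so n-butane in S7 = n-butane in S9 = 4067.8 t/h.
isobutane in S7: m_A = 1810×0.782 + (1−0.097)·(1−0.769)·m_A, so m_A = 1415.4/0.7914 = 1788.5 t/h.
S9 = (1−0.769)×1788.5 + 4067.8 = 4481 t/h.
Purge S12 = 0.097×4481 = 434.65 t/h.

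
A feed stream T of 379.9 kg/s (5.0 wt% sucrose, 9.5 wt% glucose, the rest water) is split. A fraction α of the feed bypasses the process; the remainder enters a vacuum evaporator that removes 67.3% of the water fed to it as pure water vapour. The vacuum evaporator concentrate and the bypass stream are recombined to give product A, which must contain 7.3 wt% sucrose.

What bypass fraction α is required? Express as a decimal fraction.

0.452

All 379.9×0.050 = 18.995 kg/s of sucrose reaches A, so A = 18.995/0.073 = 260.21 kg/s and vapour = 119.69 kg/s.
The evaporator receives (1−α)·379.9 of feed at 0.855 water and removes 0.673 of that water:
0.673×0.855×(1−α)×379.9 = 119.69
(1−α) = 119.69/218.6 = 0.5476;  α = 0.4524.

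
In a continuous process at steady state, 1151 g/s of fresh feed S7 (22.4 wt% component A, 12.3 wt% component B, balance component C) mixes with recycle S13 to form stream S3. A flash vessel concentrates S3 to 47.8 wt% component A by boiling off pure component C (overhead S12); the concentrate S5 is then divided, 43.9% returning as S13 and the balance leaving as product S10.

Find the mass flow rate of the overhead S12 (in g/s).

611.6 g/s

Overall component A balance (none leaves overhead): component A in fresh feed = component A in product, i.e. 1151×0.224 = (1−0.439)·S5·0.478.
S5 = 257.82/(0.478×0.561) = 961.46 g/s.
Recycle S13 = 0.439×961.46 = 422.08 g/s.
Combined feed S3 = 1151 + 422.08 = 1573.1 g/s.
Overhead S12 = S3 − S5 = 1573.1 − 961.46 = 611.62 g/s.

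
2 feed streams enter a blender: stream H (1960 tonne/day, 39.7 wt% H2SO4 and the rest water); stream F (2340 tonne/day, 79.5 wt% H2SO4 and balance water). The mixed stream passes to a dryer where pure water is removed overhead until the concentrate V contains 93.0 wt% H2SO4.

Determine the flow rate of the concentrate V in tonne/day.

H2SO4 entering = 1960×0.397 + 2340×0.795 = 2638.4 tonne/day.
All H2SO4 reports to V, so V = 2638.4/0.930 = 2837 tonne/day.

2837 tonne/day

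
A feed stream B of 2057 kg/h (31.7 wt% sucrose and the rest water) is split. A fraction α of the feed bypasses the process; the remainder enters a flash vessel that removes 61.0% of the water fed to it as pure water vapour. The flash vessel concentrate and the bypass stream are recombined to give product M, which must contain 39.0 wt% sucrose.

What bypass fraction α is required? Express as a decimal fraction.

All 2057×0.317 = 652.07 kg/h of sucrose reaches M, so M = 652.07/0.390 = 1672 kg/h and vapour = 385.03 kg/h.
The evaporator receives (1−α)·2057 of feed at 0.683 water and removes 0.610 of that water:
0.610×0.683×(1−α)×2057 = 385.03
(1−α) = 385.03/857.01 = 0.4493;  α = 0.5507.

0.551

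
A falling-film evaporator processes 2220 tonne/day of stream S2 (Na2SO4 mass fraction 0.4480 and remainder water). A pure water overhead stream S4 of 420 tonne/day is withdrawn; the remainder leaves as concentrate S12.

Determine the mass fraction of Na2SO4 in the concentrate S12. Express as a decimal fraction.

Na2SO4 is not removed: 2220×0.448 = 994.56 tonne/day of Na2SO4 enters S12.
Concentrate = 2220 − 420 = 1800 tonne/day.
Mass fraction = 994.56/1800 = 0.5525.

0.5525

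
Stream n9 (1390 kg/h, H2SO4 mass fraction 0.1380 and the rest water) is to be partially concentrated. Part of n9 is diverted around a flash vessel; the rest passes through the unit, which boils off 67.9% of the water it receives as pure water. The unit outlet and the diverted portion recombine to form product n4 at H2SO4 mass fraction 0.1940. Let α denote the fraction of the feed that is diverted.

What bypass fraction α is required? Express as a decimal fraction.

0.507

All 1390×0.138 = 191.82 kg/h of H2SO4 reaches n4, so n4 = 191.82/0.194 = 988.76 kg/h and vapour = 401.24 kg/h.
The evaporator receives (1−α)·1390 of feed at 0.862 water and removes 0.679 of that water:
0.679×0.862×(1−α)×1390 = 401.24
(1−α) = 401.24/813.56 = 0.4932;  α = 0.5068.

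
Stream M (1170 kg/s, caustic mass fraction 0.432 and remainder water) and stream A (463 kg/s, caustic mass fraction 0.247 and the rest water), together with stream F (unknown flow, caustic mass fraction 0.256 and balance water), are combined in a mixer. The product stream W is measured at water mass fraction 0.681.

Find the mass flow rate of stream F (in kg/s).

Let F be the unknown flow. Total out = 1633 + F.
water balance: 1013.2 + 0.744·F = 0.681·(1633 + F)
(0.744 − 0.681)·F = 0.681×1633 − 1013.2 = 98.874
F = 98.874 / 0.063 = 1569.4 kg/s

1569 kg/s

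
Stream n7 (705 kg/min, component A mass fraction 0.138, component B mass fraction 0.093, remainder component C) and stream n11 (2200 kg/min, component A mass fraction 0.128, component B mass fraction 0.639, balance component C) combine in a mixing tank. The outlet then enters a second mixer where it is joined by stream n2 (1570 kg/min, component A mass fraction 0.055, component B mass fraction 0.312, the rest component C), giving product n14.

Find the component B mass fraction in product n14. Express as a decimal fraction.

0.438

Overall, product flow = 4475 kg/min.
component B in = 705×0.093 + 2200×0.639 + 1570×0.312 = 1961.2 kg/min.
component B fraction in n14 = 0.438.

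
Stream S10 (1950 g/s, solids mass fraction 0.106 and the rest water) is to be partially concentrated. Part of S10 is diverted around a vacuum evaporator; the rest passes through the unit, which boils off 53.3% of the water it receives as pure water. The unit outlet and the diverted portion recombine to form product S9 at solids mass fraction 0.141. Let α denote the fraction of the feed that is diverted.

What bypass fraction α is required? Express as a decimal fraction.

All 1950×0.106 = 206.7 g/s of solids reaches S9, so S9 = 206.7/0.141 = 1466 g/s and vapour = 484.04 g/s.
The evaporator receives (1−α)·1950 of feed at 0.894 water and removes 0.533 of that water:
0.533×0.894×(1−α)×1950 = 484.04
(1−α) = 484.04/929.18 = 0.5209;  α = 0.4791.

0.479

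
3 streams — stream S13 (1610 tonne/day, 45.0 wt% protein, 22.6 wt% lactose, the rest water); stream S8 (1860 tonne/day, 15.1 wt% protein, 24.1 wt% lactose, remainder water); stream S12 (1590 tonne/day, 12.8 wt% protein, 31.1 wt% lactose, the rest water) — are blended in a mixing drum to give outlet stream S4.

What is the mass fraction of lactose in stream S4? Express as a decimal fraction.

Total flow out = 1610 + 1860 + 1590 = 5060 tonne/day.
lactose in = 1610×0.226 + 1860×0.241 + 1590×0.311 = 1306.6 tonne/day.
lactose mass fraction in S4 = 1306.6/5060 = 0.258.

0.258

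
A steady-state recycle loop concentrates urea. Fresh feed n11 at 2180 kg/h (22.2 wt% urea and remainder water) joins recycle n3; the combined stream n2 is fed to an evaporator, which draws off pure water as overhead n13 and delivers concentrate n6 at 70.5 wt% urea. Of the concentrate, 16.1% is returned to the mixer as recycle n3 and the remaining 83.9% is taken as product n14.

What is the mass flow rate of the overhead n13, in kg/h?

1494 kg/h

Overall urea balance (none leaves overhead): urea in fresh feed = urea in product, i.e. 2180×0.222 = (1−0.161)·n6·0.705.
n6 = 483.96/(0.705×0.839) = 818.2 kg/h.
Recycle n3 = 0.161×818.2 = 131.73 kg/h.
Combined feed n2 = 2180 + 131.73 = 2311.7 kg/h.
Overhead n13 = n2 − n6 = 2311.7 − 818.2 = 1493.5 kg/h.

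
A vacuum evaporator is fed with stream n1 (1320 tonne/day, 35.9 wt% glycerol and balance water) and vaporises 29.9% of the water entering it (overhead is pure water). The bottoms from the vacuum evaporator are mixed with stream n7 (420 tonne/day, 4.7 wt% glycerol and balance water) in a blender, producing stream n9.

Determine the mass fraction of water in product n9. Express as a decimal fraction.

Vapour removed = 0.299×0.641×1320 = 252.99 tonne/day; concentrate = 1067 tonne/day.
water reaching the mixer = 593.13 (from concentrate) + 420×0.953 = 993.39 tonne/day.
Product flow = 1067 + 420 = 1487 tonne/day; water fraction = 0.6680.

0.6680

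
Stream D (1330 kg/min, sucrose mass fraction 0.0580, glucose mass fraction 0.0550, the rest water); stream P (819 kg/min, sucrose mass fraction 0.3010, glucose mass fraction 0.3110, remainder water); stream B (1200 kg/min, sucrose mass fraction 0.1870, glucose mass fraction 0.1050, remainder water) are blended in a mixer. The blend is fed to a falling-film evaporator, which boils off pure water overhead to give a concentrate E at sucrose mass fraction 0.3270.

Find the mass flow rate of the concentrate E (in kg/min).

1676 kg/min

sucrose entering = 1330×0.058 + 819×0.301 + 1200×0.187 = 548.06 kg/min.
All sucrose reports to E, so E = 548.06/0.327 = 1676 kg/min.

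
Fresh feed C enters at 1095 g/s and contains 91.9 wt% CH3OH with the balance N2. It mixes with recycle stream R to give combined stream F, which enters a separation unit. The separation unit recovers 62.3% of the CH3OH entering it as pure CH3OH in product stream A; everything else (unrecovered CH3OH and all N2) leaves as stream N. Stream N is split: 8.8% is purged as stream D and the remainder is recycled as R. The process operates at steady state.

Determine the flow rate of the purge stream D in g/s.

139.6 g/s

N2 enters only via C and leaves only via the purge: 1095×0.081 = 0.088×(N2 in N), and the separation unit passes all N2, so N2 in F = N2 in N = 1007.9 g/s.
CH3OH in F: m_A = 1095×0.919 + (1−0.088)·(1−0.623)·m_A, so m_A = 1006.3/0.6562 = 1533.6 g/s.
N = (1−0.623)×1533.6 + 1007.9 = 1586.1 g/s.
Purge D = 0.088×1586.1 = 139.57 g/s.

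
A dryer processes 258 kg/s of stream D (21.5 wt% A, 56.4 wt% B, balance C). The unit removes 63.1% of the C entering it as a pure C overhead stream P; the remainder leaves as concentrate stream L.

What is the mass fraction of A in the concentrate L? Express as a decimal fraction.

0.2498

A is not removed: 258×0.215 = 55.47 kg/s of A enters L.
C entering = 258×0.221 = 57.018 kg/s; overhead removed = 0.631×57.018 = 35.978 kg/s.
Concentrate = 258 − 35.978 = 222.02 kg/s.
Mass fraction = 55.47/222.02 = 0.2498.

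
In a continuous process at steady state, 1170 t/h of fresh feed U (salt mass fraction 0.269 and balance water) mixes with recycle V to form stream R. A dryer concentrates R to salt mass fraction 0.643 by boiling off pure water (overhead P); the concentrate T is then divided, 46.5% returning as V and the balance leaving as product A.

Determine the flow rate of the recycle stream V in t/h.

Overall salt balance (none leaves overhead): salt in fresh feed = salt in product, i.e. 1170×0.269 = (1−0.465)·T·0.643.
T = 314.73/(0.643×0.535) = 914.9 t/h.
Recycle V = 0.465×914.9 = 425.43 t/h.

425.4 t/h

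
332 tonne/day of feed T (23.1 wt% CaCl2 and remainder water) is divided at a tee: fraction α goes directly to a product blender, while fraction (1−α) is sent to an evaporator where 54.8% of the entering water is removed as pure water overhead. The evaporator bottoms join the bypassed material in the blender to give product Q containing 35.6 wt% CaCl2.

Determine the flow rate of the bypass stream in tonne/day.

55.38 tonne/day

All 332×0.231 = 76.692 tonne/day of CaCl2 reaches Q, so Q = 76.692/0.356 = 215.43 tonne/day and vapour = 116.57 tonne/day.
The evaporator receives (1−α)·332 of feed at 0.769 water and removes 0.548 of that water:
0.548×0.769×(1−α)×332 = 116.57
(1−α) = 116.57/139.91 = 0.8332;  α = 0.1668.
Bypass flow = 0.1668×332 = 55.375 tonne/day.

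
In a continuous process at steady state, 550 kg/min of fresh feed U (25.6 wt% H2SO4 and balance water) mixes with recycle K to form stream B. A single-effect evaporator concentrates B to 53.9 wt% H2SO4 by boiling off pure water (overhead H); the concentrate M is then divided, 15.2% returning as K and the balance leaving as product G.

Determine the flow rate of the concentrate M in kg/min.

Overall H2SO4 balance (none leaves overhead): H2SO4 in fresh feed = H2SO4 in product, i.e. 550×0.256 = (1−0.152)·M·0.539.
M = 140.8/(0.539×0.848) = 308.05 kg/min.

308 kg/min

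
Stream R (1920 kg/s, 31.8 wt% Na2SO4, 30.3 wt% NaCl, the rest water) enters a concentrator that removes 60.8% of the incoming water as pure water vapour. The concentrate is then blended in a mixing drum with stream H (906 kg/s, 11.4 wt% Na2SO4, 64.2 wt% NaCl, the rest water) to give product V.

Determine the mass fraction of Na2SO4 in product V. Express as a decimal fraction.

0.299

Vapour removed = 0.608×0.379×1920 = 442.43 kg/s; concentrate = 1477.6 kg/s.
Na2SO4 reaching the mixer = 610.56 (from concentrate) + 906×0.114 = 713.84 kg/s.
Product flow = 1477.6 + 906 = 2383.6 kg/s; Na2SO4 fraction = 0.299.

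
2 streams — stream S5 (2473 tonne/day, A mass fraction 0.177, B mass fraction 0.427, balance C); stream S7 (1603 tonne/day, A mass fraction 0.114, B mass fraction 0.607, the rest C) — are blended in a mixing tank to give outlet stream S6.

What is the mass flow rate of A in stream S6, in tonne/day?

A out = A in = 2473×0.177 + 1603×0.114 = 620.46 tonne/day.

620.5 tonne/day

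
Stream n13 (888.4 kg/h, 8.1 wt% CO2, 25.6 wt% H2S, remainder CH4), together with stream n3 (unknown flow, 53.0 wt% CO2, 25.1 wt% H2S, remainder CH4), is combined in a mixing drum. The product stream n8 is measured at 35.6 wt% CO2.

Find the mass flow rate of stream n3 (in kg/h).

Let n3 be the unknown flow. Total out = 888.4 + n3.
CO2 balance: 71.96 + 0.530·n3 = 0.356·(888.4 + n3)
(0.530 − 0.356)·n3 = 0.356×888.4 − 71.96 = 244.31
n3 = 244.31 / 0.174 = 1404.1 kg/h

1404 kg/h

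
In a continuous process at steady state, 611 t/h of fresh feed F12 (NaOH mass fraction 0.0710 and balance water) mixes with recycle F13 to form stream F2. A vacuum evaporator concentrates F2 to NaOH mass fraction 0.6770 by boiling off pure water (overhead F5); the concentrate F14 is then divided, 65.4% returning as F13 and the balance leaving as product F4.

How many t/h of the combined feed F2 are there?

Overall NaOH balance (none leaves overhead): NaOH in fresh feed = NaOH in product, i.e. 611×0.071 = (1−0.654)·F14·0.677.
F14 = 43.381/(0.677×0.346) = 185.2 t/h.
Recycle F13 = 0.654×185.2 = 121.12 t/h.
Combined feed F2 = 611 + 121.12 = 732.12 t/h.

732.1 t/h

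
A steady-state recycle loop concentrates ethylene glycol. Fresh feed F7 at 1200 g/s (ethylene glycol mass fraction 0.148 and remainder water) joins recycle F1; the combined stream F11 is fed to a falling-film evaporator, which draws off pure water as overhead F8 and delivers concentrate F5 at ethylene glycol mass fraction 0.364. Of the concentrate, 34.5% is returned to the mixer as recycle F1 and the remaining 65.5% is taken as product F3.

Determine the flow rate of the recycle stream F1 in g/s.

Overall ethylene glycol balance (none leaves overhead): ethylene glycol in fresh feed = ethylene glycol in product, i.e. 1200×0.148 = (1−0.345)·F5·0.364.
F5 = 177.6/(0.364×0.655) = 744.9 g/s.
Recycle F1 = 0.345×744.9 = 256.99 g/s.

257 g/s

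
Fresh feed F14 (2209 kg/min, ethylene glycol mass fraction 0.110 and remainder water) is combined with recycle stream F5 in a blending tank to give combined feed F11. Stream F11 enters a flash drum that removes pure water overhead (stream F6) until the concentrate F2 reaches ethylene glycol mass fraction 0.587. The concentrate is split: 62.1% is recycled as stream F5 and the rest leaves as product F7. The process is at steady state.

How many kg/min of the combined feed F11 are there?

Overall ethylene glycol balance (none leaves overhead): ethylene glycol in fresh feed = ethylene glycol in product, i.e. 2209×0.110 = (1−0.621)·F2·0.587.
F2 = 242.99/(0.587×0.379) = 1092.2 kg/min.
Recycle F5 = 0.621×1092.2 = 678.27 kg/min.
Combined feed F11 = 2209 + 678.27 = 2887.3 kg/min.

2887 kg/min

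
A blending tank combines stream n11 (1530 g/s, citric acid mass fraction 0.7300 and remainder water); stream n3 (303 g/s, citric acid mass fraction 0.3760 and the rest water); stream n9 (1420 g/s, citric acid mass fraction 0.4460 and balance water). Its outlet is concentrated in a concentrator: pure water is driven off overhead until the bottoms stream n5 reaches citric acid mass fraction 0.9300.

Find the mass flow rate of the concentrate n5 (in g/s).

citric acid entering = 1530×0.730 + 303×0.376 + 1420×0.446 = 1864.1 g/s.
All citric acid reports to n5, so n5 = 1864.1/0.930 = 2004.5 g/s.

2004 g/s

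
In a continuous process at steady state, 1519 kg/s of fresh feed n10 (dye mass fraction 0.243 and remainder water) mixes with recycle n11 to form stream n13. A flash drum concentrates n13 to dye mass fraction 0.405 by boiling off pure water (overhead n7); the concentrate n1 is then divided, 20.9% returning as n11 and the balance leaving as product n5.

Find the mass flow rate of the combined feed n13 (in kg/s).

1760 kg/s

Overall dye balance (none leaves overhead): dye in fresh feed = dye in product, i.e. 1519×0.243 = (1−0.209)·n1·0.405.
n1 = 369.12/(0.405×0.791) = 1152.2 kg/s.
Recycle n11 = 0.209×1152.2 = 240.81 kg/s.
Combined feed n13 = 1519 + 240.81 = 1759.8 kg/s.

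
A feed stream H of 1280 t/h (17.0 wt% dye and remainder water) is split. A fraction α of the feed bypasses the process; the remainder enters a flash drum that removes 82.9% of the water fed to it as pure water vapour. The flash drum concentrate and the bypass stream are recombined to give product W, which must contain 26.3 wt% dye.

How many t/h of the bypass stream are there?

All 1280×0.170 = 217.6 t/h of dye reaches W, so W = 217.6/0.263 = 827.38 t/h and vapour = 452.62 t/h.
The evaporator receives (1−α)·1280 of feed at 0.830 water and removes 0.829 of that water:
0.829×0.830×(1−α)×1280 = 452.62
(1−α) = 452.62/880.73 = 0.5139;  α = 0.4861.
Bypass flow = 0.4861×1280 = 622.18 t/h.

622.2 t/h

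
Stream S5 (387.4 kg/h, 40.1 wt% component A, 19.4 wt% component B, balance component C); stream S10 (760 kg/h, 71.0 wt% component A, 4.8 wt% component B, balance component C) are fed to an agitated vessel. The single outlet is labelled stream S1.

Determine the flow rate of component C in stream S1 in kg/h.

340.8 kg/h

component C out = component C in = 387.4×0.405 + 760×0.242 = 340.82 kg/h.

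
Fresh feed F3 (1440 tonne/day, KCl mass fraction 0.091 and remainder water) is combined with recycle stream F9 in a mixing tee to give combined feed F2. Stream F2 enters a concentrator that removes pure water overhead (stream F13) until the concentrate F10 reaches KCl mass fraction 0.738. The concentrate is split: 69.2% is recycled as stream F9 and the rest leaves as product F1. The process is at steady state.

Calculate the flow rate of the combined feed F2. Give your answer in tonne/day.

1839 tonne/day

Overall KCl balance (none leaves overhead): KCl in fresh feed = KCl in product, i.e. 1440×0.091 = (1−0.692)·F10·0.738.
F10 = 131.04/(0.738×0.308) = 576.5 tonne/day.
Recycle F9 = 0.692×576.5 = 398.94 tonne/day.
Combined feed F2 = 1440 + 398.94 = 1838.9 tonne/day.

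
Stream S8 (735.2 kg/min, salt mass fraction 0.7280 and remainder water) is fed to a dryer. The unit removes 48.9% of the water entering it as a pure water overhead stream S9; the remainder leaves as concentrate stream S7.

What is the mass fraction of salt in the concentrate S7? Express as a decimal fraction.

salt is not removed: 735.2×0.728 = 535.23 kg/min of salt enters S7.
water entering = 735.2×0.272 = 199.97 kg/min; overhead removed = 0.489×199.97 = 97.787 kg/min.
Concentrate = 735.2 − 97.787 = 637.41 kg/min.
Mass fraction = 535.23/637.41 = 0.8397.

0.8397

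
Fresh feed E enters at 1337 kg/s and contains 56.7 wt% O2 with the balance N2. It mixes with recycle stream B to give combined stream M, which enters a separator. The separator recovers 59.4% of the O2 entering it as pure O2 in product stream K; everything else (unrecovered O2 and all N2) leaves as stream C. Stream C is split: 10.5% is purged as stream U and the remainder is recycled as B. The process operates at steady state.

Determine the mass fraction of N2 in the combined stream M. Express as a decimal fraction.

N2 enters only via E and leaves only via the purge: 1337×0.433 = 0.105×(N2 in C), and the separator passes all N2, so N2 in M = N2 in C = 5513.5 kg/s.
O2 in M: m_A = 1337×0.567 + (1−0.105)·(1−0.594)·m_A, so m_A = 758.08/0.6366 = 1190.8 kg/s.
M = 1190.8 + 5513.5 = 6704.3 kg/s.
N2 fraction in M = 5513.5/6704.3 = 0.8224.

0.8224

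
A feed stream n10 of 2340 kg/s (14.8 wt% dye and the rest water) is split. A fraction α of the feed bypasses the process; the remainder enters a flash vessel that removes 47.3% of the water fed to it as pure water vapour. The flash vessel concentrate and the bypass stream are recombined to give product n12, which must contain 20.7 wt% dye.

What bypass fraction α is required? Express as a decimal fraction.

0.293

All 2340×0.148 = 346.32 kg/s of dye reaches n12, so n12 = 346.32/0.207 = 1673 kg/s and vapour = 666.96 kg/s.
The evaporator receives (1−α)·2340 of feed at 0.852 water and removes 0.473 of that water:
0.473×0.852×(1−α)×2340 = 666.96
(1−α) = 666.96/943.01 = 0.7073;  α = 0.2927.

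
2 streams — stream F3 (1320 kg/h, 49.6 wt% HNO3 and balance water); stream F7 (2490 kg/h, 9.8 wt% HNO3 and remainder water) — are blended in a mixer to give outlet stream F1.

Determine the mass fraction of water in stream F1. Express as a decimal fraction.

0.7641

Total flow out = 1320 + 2490 = 3810 kg/h.
water in = 1320×0.504 + 2490×0.902 = 2911.3 kg/h.
water mass fraction in F1 = 2911.3/3810 = 0.7641.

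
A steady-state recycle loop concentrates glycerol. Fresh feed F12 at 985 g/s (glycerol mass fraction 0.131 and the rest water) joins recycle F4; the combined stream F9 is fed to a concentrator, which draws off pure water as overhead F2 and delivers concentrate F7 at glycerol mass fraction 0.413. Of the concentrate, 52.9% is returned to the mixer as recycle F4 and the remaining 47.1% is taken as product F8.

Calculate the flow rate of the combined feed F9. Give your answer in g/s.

1336 g/s

Overall glycerol balance (none leaves overhead): glycerol in fresh feed = glycerol in product, i.e. 985×0.131 = (1−0.529)·F7·0.413.
F7 = 129.03/(0.413×0.471) = 663.34 g/s.
Recycle F4 = 0.529×663.34 = 350.91 g/s.
Combined feed F9 = 985 + 350.91 = 1335.9 g/s.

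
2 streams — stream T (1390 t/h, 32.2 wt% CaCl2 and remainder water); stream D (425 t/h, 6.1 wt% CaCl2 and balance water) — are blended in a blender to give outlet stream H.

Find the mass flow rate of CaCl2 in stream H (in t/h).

473.5 t/h

CaCl2 out = CaCl2 in = 1390×0.322 + 425×0.061 = 473.5 t/h.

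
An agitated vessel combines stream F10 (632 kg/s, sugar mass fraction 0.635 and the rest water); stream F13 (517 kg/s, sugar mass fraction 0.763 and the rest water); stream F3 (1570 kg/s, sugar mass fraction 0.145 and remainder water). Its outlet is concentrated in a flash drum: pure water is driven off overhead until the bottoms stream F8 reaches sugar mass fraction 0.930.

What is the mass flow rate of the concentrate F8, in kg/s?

sugar entering = 632×0.635 + 517×0.763 + 1570×0.145 = 1023.4 kg/s.
All sugar reports to F8, so F8 = 1023.4/0.930 = 1100.5 kg/s.

1100 kg/s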